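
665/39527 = 665/39527=   0.02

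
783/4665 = 261/1555 = 0.17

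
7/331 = 7/331 = 0.02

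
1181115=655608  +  525507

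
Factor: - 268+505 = 237 = 3^1* 79^1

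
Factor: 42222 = 2^1 * 3^1*31^1*227^1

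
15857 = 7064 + 8793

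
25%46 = 25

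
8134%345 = 199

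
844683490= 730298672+114384818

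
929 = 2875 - 1946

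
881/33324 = 881/33324 = 0.03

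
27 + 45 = 72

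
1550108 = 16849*92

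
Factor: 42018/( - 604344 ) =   -  47/676 = - 2^ ( - 2)*13^( - 2 )*47^1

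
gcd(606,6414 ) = 6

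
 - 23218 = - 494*47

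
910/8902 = 455/4451 = 0.10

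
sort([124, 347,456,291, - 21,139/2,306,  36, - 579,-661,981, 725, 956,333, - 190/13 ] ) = [ - 661, - 579, - 21, - 190/13,36,139/2, 124, 291, 306, 333, 347, 456,725,956,  981]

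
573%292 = 281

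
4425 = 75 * 59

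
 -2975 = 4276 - 7251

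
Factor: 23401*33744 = 789643344 =2^4*3^1*7^1*19^1  *  37^1*3343^1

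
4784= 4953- 169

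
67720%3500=1220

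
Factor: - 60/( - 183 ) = 2^2*5^1 * 61^( - 1) =20/61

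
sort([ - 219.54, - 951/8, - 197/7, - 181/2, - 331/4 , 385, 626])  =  [ - 219.54, - 951/8, - 181/2,  -  331/4, - 197/7,385,626 ]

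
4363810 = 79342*55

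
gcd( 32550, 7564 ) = 62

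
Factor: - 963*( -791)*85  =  64747305 = 3^2*5^1*7^1*17^1*107^1*113^1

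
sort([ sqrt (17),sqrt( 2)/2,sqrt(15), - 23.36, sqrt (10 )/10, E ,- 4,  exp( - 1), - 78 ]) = [ - 78, - 23.36 , - 4,sqrt( 10 ) /10, exp( - 1 ), sqrt( 2)/2,E,sqrt( 15),sqrt( 17) ]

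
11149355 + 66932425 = 78081780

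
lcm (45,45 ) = 45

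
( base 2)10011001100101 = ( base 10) 9829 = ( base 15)2DA4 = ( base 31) a72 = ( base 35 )80T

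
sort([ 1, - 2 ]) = [ - 2, 1]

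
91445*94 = 8595830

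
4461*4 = 17844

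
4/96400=1/24100 = 0.00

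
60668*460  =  27907280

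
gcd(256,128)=128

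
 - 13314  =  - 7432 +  - 5882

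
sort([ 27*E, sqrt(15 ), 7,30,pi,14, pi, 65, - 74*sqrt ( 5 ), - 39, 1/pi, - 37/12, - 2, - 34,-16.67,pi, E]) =[-74*sqrt(5) , - 39, - 34, - 16.67, - 37/12 , - 2,1/pi,E, pi,pi, pi,  sqrt( 15) , 7,14,30,65,27*E]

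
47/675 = 47/675 = 0.07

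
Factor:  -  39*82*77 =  - 2^1*3^1* 7^1*11^1*13^1*41^1= - 246246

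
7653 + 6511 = 14164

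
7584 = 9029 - 1445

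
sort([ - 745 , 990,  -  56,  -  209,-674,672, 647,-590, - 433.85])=[ - 745,  -  674, - 590, - 433.85,  -  209,- 56, 647, 672 , 990]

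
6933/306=22 + 67/102 = 22.66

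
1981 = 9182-7201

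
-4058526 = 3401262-7459788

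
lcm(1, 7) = 7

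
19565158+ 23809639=43374797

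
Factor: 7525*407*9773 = 29931522775 = 5^2*7^1*11^1 * 29^1*37^1*43^1*  337^1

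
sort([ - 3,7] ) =[ - 3,7 ] 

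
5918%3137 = 2781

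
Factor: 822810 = 2^1*3^1*5^1*27427^1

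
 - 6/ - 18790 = 3/9395= 0.00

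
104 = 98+6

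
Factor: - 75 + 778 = 19^1*37^1 = 703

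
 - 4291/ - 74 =57+73/74 = 57.99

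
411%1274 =411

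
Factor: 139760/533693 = 2^4*5^1*1747^1*533693^(  -  1) 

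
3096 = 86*36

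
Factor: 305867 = 305867^1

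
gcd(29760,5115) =465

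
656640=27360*24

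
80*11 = 880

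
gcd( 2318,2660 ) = 38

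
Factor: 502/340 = 251/170 = 2^( - 1 )*5^ ( - 1)*17^( -1 )*251^1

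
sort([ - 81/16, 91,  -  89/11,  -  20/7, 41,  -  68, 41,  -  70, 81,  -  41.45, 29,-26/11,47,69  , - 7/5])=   [- 70, - 68, - 41.45, - 89/11, - 81/16, - 20/7, - 26/11,  -  7/5, 29,  41, 41, 47,69, 81 , 91 ] 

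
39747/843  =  47+42/281=47.15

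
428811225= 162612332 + 266198893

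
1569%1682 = 1569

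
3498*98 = 342804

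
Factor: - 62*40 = -2480 =- 2^4*5^1*31^1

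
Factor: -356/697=-2^2*17^(-1)*41^ (-1)*89^1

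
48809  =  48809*1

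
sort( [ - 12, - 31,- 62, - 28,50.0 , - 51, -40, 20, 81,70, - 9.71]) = [ - 62, - 51, - 40, - 31, - 28,- 12, - 9.71, 20, 50.0, 70, 81]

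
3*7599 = 22797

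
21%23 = 21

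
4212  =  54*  78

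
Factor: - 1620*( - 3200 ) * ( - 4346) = -22529664000 = - 2^10*3^4*5^3*41^1 * 53^1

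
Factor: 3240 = 2^3 * 3^4*5^1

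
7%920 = 7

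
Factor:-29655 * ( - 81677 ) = 3^2 * 5^1*659^1 *81677^1 = 2422131435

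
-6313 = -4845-1468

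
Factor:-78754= - 2^1*13^2*233^1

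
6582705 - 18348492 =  - 11765787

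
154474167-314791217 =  - 160317050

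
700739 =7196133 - 6495394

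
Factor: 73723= 13^1*53^1* 107^1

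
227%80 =67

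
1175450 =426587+748863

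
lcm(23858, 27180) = 2147220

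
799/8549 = 799/8549 =0.09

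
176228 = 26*6778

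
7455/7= 1065 = 1065.00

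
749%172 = 61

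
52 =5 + 47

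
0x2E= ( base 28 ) 1i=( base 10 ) 46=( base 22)22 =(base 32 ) 1e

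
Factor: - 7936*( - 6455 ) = 2^8*5^1* 31^1*1291^1=51226880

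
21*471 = 9891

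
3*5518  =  16554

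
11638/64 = 181  +  27/32 = 181.84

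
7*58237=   407659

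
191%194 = 191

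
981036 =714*1374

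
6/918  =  1/153 = 0.01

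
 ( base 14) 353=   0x295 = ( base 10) 661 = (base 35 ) iv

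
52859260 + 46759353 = 99618613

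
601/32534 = 601/32534  =  0.02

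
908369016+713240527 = 1621609543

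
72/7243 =72/7243 = 0.01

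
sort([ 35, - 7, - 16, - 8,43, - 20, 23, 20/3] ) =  [ - 20, - 16, - 8, - 7,20/3,23,35, 43]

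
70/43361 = 70/43361= 0.00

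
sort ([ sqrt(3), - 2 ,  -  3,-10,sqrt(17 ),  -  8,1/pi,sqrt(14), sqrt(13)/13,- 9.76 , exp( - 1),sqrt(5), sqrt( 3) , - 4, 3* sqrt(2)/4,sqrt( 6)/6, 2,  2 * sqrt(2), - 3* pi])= [ - 10, - 9.76, - 3*pi, - 8, - 4, - 3, - 2,sqrt(13) /13, 1/pi,exp( - 1), sqrt( 6) /6, 3 * sqrt( 2)/4,sqrt(3), sqrt (3),  2,sqrt (5), 2 * sqrt( 2),sqrt( 14), sqrt(17 )]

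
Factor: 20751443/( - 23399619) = -3^(-1)*29^1*715567^1*7799873^ ( - 1)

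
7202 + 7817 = 15019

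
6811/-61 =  - 6811/61 = - 111.66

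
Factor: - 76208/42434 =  - 88/49 = -2^3*7^(-2)*11^1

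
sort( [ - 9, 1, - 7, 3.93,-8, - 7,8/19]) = [ - 9, - 8, - 7, - 7, 8/19, 1,3.93 ] 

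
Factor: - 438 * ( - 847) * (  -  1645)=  - 2^1*3^1 * 5^1*7^2*11^2*47^1*73^1 = -610271970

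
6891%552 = 267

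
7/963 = 7/963 = 0.01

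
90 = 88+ 2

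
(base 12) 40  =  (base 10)48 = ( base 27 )1L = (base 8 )60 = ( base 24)20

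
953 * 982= 935846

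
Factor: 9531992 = 2^3*1191499^1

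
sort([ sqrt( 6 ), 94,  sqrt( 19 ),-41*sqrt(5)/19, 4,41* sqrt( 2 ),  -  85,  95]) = [ - 85, - 41 * sqrt( 5 ) /19, sqrt(6 ), 4,sqrt( 19 ),  41 * sqrt( 2),  94, 95]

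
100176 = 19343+80833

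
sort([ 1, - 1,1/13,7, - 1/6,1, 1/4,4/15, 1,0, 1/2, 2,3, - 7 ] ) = [ - 7, - 1,  -  1/6  ,  0, 1/13,1/4, 4/15,1/2 , 1, 1,1, 2,3,7]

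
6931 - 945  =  5986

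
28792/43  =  669 +25/43 = 669.58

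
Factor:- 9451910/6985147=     -  727070/537319 =- 2^1*5^1  *  17^( - 1 ) *31607^( - 1)*72707^1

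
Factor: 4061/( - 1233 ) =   -  3^( - 2)*31^1*131^1*137^( -1 )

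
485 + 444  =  929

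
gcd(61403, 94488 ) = 1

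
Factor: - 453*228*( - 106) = 10948104 = 2^3 * 3^2*19^1*53^1*151^1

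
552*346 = 190992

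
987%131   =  70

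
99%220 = 99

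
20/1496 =5/374= 0.01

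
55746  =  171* 326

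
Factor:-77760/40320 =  - 27/14=- 2^( - 1)*3^3 * 7^(-1 ) 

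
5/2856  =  5/2856 = 0.00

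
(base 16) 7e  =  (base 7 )240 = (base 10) 126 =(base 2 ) 1111110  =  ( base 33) 3R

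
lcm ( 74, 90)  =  3330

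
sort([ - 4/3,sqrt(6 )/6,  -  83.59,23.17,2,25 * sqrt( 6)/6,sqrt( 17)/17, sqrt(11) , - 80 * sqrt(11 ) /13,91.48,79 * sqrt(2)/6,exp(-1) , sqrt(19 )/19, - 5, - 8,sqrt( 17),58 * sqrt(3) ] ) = [ - 83.59 ,-80*sqrt(11)/13, -8, - 5, - 4/3 , sqrt (19)/19,sqrt(17 )/17,exp( - 1),sqrt (6 ) /6,2, sqrt(11),sqrt( 17),25*sqrt( 6)/6 , 79*sqrt(2)/6, 23.17,91.48,58  *  sqrt(3) ]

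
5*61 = 305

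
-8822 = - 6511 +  - 2311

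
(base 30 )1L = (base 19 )2D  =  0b110011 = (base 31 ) 1k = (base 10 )51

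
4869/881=4869/881= 5.53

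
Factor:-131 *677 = - 131^1*677^1 = -  88687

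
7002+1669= 8671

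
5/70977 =5/70977 = 0.00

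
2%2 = 0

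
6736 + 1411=8147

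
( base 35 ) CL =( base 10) 441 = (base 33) DC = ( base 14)237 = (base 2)110111001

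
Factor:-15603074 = -2^1*1907^1 * 4091^1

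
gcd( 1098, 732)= 366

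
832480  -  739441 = 93039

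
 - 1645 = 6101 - 7746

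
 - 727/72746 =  - 1  +  72019/72746= - 0.01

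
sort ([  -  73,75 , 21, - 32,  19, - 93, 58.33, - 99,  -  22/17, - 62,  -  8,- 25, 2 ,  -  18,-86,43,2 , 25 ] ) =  [-99, - 93,  -  86,  -  73, - 62,  -  32,  -  25,  -  18,  -  8,-22/17,2,2 , 19, 21, 25, 43,  58.33,  75]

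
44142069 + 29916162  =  74058231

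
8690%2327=1709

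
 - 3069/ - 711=4 + 25/79=4.32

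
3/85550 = 3/85550= 0.00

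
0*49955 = 0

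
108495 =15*7233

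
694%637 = 57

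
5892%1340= 532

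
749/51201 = 749/51201 = 0.01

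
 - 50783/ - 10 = 5078+3/10 = 5078.30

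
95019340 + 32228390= 127247730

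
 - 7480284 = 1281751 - 8762035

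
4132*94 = 388408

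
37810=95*398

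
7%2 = 1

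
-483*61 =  - 29463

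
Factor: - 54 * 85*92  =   - 2^3* 3^3*5^1 * 17^1*23^1 = - 422280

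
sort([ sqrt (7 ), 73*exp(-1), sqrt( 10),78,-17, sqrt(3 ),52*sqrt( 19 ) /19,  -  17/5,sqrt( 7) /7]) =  [ -17, - 17/5,sqrt( 7)/7 , sqrt(3),sqrt( 7), sqrt( 10),52*sqrt(19)/19, 73*exp(-1), 78] 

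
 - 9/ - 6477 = 3/2159  =  0.00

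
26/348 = 13/174 =0.07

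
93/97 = 93/97 = 0.96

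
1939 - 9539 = -7600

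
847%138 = 19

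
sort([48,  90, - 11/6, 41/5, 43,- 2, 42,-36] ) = [ - 36  ,  -  2, - 11/6,41/5,  42, 43, 48 , 90]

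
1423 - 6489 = -5066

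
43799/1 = 43799 =43799.00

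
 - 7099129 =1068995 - 8168124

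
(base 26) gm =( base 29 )f3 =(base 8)666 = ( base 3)121020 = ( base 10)438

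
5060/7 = 722+6/7 =722.86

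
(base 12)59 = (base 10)69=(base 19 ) 3c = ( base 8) 105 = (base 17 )41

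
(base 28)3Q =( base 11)A0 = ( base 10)110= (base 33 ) 3b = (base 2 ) 1101110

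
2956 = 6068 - 3112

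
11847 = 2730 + 9117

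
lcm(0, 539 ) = 0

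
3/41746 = 3/41746  =  0.00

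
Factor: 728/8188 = 2^1 * 7^1*13^1*23^( - 1) * 89^ ( - 1) = 182/2047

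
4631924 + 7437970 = 12069894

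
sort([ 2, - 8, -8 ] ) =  [ - 8,  -  8, 2] 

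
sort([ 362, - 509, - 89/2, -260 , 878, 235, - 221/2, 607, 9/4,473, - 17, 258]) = [-509, - 260, - 221/2, - 89/2, - 17, 9/4,235 , 258,362, 473, 607, 878 ] 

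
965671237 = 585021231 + 380650006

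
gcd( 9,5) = 1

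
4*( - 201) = - 804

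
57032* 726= 41405232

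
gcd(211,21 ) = 1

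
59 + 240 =299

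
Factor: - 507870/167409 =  - 2^1 * 3^3*5^1*89^( - 1) = - 270/89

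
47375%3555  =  1160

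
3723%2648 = 1075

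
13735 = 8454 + 5281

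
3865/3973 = 3865/3973 = 0.97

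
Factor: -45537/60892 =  - 2^( - 2 ) * 3^1 * 13^( -1)*43^1 * 353^1* 1171^( - 1)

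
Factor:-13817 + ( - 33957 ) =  - 47774=- 2^1*23887^1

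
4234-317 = 3917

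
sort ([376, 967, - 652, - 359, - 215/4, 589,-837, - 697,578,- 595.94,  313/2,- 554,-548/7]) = [ - 837, - 697 , - 652, - 595.94, - 554,-359, - 548/7, - 215/4,313/2,376,578,589,967] 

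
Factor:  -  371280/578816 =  - 195/304   =  - 2^( - 4 ) * 3^1 * 5^1 * 13^1*19^ ( - 1)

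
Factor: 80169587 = 43^1  *67^1*27827^1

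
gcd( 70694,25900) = 2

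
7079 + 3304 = 10383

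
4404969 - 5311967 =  - 906998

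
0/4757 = 0 = 0.00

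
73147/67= 73147/67 = 1091.75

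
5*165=825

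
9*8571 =77139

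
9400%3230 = 2940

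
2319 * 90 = 208710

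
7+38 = 45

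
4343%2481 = 1862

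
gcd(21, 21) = 21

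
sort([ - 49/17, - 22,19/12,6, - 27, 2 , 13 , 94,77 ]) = [ - 27, - 22, - 49/17,19/12,2, 6 , 13,77,94]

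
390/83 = 390/83  =  4.70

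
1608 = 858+750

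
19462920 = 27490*708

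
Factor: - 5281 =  - 5281^1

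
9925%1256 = 1133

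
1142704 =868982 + 273722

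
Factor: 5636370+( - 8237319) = -2600949=- 3^1*13^1*17^1*3923^1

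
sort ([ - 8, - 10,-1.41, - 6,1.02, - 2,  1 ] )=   [-10, - 8, - 6, - 2, - 1.41,1,1.02]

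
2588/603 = 4 + 176/603 =4.29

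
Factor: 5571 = 3^2 * 619^1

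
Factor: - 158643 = -3^2*17627^1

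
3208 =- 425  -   - 3633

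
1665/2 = 1665/2 = 832.50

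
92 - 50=42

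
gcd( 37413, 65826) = 9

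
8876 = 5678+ 3198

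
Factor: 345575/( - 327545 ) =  - 5^1*23^1*109^( -1 ) = - 115/109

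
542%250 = 42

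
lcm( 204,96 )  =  1632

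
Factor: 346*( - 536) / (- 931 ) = 2^4*7^(-2)* 19^( - 1 )*67^1 *173^1 = 185456/931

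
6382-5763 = 619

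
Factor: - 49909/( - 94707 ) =3^( - 2)*17^( - 1) * 29^1*619^( - 1 ) * 1721^1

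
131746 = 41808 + 89938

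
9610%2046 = 1426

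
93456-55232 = 38224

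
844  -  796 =48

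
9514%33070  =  9514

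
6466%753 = 442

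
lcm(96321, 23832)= 2311704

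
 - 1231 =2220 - 3451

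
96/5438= 48/2719 = 0.02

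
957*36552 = 34980264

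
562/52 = 10+21/26 = 10.81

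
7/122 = 7/122 = 0.06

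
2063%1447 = 616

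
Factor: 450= 2^1*3^2*5^2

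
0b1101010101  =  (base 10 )853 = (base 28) 12d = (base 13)508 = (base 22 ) 1GH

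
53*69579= 3687687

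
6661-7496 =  - 835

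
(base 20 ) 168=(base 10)528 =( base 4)20100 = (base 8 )1020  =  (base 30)hi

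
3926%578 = 458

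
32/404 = 8/101= 0.08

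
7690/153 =7690/153= 50.26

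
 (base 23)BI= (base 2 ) 100001111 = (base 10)271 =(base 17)FG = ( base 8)417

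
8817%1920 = 1137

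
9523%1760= 723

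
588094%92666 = 32098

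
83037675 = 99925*831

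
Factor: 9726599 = 103^1*94433^1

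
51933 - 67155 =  - 15222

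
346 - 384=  - 38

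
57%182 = 57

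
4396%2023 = 350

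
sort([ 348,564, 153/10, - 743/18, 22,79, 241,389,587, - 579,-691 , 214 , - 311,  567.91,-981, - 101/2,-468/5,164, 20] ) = [ -981, - 691, - 579, - 311, - 468/5, - 101/2,-743/18,153/10,20,22, 79,164, 214,241,348,389 , 564,567.91,587 ] 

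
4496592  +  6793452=11290044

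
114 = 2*57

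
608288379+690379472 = 1298667851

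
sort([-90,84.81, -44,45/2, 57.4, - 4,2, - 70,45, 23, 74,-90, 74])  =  [ - 90, - 90,  -  70 ,  -  44,  -  4,2, 45/2,23,45,  57.4, 74,74,84.81 ] 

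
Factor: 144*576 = 2^10*3^4 = 82944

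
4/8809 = 4/8809 = 0.00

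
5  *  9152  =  45760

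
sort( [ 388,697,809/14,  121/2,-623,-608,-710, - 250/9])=[-710,-623,  -  608,-250/9, 809/14, 121/2,388, 697 ]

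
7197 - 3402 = 3795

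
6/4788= 1/798 = 0.00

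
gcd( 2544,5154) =6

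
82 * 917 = 75194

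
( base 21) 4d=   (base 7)166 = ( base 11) 89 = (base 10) 97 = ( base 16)61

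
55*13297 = 731335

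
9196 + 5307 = 14503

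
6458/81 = 6458/81 = 79.73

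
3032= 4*758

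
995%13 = 7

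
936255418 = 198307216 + 737948202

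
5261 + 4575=9836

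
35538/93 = 11846/31 = 382.13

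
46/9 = 46/9 = 5.11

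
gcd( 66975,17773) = 1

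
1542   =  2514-972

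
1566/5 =313 + 1/5  =  313.20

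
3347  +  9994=13341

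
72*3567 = 256824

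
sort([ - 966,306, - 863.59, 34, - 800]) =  [ - 966,-863.59, - 800,34,306]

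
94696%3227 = 1113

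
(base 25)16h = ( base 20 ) 1jc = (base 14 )408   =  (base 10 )792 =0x318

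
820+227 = 1047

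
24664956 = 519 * 47524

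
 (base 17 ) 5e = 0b1100011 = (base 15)69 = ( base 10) 99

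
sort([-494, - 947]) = [ - 947, - 494]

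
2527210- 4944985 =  - 2417775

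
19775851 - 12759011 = 7016840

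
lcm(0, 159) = 0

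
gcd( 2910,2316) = 6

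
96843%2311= 2092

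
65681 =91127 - 25446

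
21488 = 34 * 632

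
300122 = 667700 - 367578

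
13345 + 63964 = 77309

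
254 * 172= 43688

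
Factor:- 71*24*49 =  - 2^3 * 3^1*7^2*71^1 = - 83496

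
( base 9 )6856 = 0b1001111010001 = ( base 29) 60R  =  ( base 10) 5073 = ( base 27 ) 6po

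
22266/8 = 11133/4 = 2783.25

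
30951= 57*543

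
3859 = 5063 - 1204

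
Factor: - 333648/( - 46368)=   2^( - 1)*23^( - 1)* 331^1 = 331/46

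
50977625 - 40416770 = 10560855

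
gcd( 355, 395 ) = 5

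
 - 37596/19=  - 37596/19= - 1978.74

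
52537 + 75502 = 128039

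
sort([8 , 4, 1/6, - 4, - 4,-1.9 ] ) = [ -4,-4,-1.9,1/6,4, 8] 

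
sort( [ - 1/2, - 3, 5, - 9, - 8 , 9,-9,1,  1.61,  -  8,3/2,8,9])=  [ -9, - 9 , - 8, - 8 , - 3, - 1/2, 1,3/2, 1.61,5,8, 9 , 9 ]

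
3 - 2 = 1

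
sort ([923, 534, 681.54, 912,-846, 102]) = [ - 846, 102, 534 , 681.54, 912,923 ]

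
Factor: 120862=2^1*7^1*89^1*97^1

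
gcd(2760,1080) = 120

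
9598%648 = 526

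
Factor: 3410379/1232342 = 2^( - 1 )*3^2 * 7^1*54133^1*616171^( - 1) 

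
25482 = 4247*6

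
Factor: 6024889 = 13^1*463453^1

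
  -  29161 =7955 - 37116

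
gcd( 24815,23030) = 35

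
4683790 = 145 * 32302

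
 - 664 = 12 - 676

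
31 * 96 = 2976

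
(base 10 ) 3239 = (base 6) 22555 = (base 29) 3ok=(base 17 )b39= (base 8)6247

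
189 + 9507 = 9696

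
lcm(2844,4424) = 39816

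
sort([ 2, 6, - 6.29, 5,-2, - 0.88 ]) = [ - 6.29, - 2 , - 0.88,2, 5, 6]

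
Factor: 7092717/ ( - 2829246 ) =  - 2364239/943082 = - 2^(  -  1) *7^( - 1 )*23^1*31^( - 1 )*41^( - 1 )*53^(  -  1 )*102793^1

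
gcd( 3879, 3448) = 431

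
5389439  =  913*5903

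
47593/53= 47593/53 = 897.98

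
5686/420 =2843/210  =  13.54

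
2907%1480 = 1427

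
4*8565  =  34260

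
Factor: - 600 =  - 2^3*3^1 * 5^2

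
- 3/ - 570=1/190= 0.01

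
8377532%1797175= 1188832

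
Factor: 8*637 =2^3*7^2*13^1 = 5096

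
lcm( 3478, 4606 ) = 170422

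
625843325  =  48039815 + 577803510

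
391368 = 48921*8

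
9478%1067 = 942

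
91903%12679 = 3150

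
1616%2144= 1616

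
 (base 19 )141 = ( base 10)438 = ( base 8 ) 666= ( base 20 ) 11i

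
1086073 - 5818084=  -  4732011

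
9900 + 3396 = 13296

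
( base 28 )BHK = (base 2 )10001110100000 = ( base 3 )110111210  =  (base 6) 110120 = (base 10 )9120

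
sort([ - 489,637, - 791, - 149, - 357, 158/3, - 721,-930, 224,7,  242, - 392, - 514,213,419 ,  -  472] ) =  [ - 930 ,  -  791, - 721, - 514, -489, - 472,  -  392, - 357,-149, 7, 158/3, 213,224, 242 , 419, 637] 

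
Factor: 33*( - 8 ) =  - 264  =  - 2^3 * 3^1*11^1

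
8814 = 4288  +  4526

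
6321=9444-3123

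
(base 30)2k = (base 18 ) 48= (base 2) 1010000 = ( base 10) 80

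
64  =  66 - 2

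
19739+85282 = 105021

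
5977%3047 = 2930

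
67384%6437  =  3014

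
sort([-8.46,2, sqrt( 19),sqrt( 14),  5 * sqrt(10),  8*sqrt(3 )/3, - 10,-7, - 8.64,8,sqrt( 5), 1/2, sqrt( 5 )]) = [ - 10, - 8.64,-8.46,-7,1/2,2,sqrt( 5 ),sqrt( 5),sqrt( 14),  sqrt( 19),8 *sqrt( 3) /3 , 8 , 5*sqrt( 10) ]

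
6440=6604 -164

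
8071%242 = 85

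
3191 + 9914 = 13105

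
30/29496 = 5/4916 = 0.00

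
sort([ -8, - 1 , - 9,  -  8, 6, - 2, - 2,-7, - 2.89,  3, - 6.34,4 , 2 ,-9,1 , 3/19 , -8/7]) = [ - 9, - 9, - 8, - 8, - 7 , - 6.34 , - 2.89, - 2  , - 2, - 8/7, - 1,3/19,  1,  2,3 , 4,  6 ]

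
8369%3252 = 1865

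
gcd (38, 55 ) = 1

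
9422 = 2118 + 7304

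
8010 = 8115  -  105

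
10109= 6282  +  3827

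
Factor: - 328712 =-2^3*17^1*2417^1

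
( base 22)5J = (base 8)201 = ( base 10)129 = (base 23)5E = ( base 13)9C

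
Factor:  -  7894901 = -7^1*1061^1*1063^1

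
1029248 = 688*1496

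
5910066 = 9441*626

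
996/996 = 1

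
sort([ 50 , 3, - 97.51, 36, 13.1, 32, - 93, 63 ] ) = [ - 97.51, - 93,  3,13.1,32,  36,50, 63 ]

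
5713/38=5713/38 = 150.34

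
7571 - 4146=3425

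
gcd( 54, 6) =6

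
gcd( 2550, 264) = 6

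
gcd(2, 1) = 1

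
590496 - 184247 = 406249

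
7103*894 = 6350082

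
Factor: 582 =2^1*3^1*97^1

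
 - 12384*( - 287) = 3554208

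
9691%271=206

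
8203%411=394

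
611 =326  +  285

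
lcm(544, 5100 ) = 40800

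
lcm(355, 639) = 3195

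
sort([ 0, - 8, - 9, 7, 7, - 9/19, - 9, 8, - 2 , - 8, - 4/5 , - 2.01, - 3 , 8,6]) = [ - 9, -9,  -  8, - 8,-3, - 2.01,-2, - 4/5, - 9/19, 0,6, 7, 7,  8, 8] 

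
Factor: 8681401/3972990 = 2^( - 1)*3^(  -  1 )*5^ (-1 )*7^(-1) * 18919^( - 1 )*8681401^1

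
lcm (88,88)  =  88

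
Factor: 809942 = 2^1*7^1*57853^1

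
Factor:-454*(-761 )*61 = 2^1*61^1*227^1 * 761^1 = 21075134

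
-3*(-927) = 2781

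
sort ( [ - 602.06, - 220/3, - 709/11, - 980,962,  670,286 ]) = [ - 980, - 602.06, - 220/3, - 709/11,286, 670 , 962 ]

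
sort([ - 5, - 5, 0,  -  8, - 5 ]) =[ - 8, - 5,-5, -5,0]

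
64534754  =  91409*706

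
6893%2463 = 1967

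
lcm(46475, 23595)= 1533675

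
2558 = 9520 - 6962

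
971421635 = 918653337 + 52768298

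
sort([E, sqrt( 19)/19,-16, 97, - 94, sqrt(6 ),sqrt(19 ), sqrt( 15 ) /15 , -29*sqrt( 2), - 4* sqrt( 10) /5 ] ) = [ - 94,  -  29*sqrt(2),-16,-4*sqrt ( 10)/5, sqrt ( 19)/19, sqrt(15)/15, sqrt (6), E , sqrt(19 ),97] 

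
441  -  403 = 38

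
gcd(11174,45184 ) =2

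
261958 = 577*454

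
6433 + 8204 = 14637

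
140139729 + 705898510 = 846038239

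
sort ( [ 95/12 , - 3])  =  [ - 3,95/12 ] 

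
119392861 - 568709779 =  - 449316918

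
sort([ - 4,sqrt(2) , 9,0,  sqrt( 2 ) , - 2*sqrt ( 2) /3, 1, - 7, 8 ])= [ - 7,-4,-2*sqrt( 2)/3,0, 1,sqrt(2), sqrt( 2), 8, 9]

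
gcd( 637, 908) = 1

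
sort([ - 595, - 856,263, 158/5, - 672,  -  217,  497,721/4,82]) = [-856,-672, - 595, - 217,158/5, 82,721/4, 263, 497] 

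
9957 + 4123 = 14080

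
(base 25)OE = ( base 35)hj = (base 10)614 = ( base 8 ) 1146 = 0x266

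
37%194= 37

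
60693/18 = 3371  +  5/6 = 3371.83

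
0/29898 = 0 = 0.00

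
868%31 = 0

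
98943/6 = 32981/2 = 16490.50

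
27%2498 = 27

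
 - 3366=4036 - 7402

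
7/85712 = 7/85712  =  0.00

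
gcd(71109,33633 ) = 9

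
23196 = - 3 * ( - 7732) 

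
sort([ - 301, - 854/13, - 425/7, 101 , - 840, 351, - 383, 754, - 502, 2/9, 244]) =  [ - 840, - 502,- 383, - 301, - 854/13,-425/7, 2/9, 101,  244,351, 754]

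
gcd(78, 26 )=26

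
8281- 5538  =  2743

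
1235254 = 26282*47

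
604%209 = 186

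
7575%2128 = 1191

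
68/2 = 34 = 34.00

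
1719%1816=1719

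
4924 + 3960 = 8884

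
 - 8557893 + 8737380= 179487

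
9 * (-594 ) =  - 5346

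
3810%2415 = 1395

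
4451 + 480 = 4931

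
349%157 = 35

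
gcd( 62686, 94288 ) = 2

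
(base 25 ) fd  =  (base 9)471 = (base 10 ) 388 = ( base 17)15E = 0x184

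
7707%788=615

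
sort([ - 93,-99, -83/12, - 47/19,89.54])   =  [-99 , - 93, - 83/12, - 47/19, 89.54 ] 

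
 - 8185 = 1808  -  9993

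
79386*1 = 79386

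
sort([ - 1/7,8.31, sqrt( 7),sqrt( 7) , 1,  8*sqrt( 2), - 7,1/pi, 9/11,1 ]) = [ - 7, - 1/7,  1/pi,9/11, 1, 1,  sqrt( 7), sqrt( 7),8.31,8*sqrt( 2 )] 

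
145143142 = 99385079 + 45758063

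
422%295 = 127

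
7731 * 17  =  131427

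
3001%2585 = 416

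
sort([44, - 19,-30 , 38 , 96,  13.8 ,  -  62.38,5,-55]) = [-62.38, - 55, - 30, - 19, 5 , 13.8, 38 , 44,96 ]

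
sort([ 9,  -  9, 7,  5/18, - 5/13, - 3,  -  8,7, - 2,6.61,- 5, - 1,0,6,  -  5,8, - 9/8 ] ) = [-9,-8, - 5,  -  5, - 3, - 2,  -  9/8,  -  1, - 5/13, 0,5/18,6,6.61,7,  7,8,9]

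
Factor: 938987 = 7^2*19163^1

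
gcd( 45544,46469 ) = 1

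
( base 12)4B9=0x2cd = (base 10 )717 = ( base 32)MD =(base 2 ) 1011001101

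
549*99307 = 54519543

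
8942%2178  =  230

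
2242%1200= 1042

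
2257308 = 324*6967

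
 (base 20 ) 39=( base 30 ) 29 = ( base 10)69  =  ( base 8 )105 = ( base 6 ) 153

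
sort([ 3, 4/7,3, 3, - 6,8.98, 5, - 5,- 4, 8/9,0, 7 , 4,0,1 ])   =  [- 6 , - 5, - 4,  0,0, 4/7, 8/9,1,  3, 3, 3, 4, 5, 7, 8.98] 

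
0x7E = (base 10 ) 126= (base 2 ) 1111110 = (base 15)86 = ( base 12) A6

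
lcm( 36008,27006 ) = 108024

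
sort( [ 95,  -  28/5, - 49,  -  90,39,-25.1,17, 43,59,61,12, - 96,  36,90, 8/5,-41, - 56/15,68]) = [ - 96, - 90, - 49, - 41, - 25.1, - 28/5, - 56/15 , 8/5,12 , 17,36, 39, 43, 59, 61, 68, 90, 95] 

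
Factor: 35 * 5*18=3150 = 2^1*3^2*5^2* 7^1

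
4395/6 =732+1/2 = 732.50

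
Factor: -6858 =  - 2^1*3^3*127^1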